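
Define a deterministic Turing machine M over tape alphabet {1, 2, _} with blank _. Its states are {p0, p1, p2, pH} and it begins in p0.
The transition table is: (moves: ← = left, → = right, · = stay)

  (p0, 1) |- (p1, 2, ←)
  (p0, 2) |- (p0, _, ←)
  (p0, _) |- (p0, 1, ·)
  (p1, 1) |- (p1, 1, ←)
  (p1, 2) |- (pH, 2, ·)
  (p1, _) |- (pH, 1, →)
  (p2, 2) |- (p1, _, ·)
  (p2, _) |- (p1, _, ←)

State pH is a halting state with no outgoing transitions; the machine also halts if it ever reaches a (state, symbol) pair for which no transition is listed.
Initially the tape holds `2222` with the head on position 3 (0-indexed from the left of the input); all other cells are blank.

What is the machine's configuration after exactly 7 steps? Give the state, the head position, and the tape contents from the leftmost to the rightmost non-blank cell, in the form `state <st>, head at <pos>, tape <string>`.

p0 | __222[2]   read 2 → write _, move ←, go to p0
p0 | __22[2]_   read 2 → write _, move ←, go to p0
p0 | __2[2]__   read 2 → write _, move ←, go to p0
p0 | __[2]___   read 2 → write _, move ←, go to p0
p0 | _[_]____   read _ → write 1, move ·, go to p0
p0 | _[1]____   read 1 → write 2, move ←, go to p1
p1 | [_]2____   read _ → write 1, move →, go to pH
pH | 1[2]____
After 7 steps: state pH, head at -1, tape 12.

state pH, head at -1, tape 12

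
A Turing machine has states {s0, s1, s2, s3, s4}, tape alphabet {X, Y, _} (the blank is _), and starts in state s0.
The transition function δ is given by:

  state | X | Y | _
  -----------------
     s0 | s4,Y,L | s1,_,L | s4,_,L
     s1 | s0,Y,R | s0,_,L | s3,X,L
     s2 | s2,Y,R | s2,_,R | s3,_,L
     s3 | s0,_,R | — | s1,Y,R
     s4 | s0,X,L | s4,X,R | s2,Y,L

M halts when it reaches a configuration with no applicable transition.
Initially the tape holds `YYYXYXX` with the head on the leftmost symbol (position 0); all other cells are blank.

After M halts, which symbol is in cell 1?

s0 | __[Y]YYXYXX_   read Y → write _, move L, go to s1
s1 | _[_]_YYXYXX_   read _ → write X, move L, go to s3
s3 | [_]X_YYXYXX_   read _ → write Y, move R, go to s1
s1 | Y[X]_YYXYXX_   read X → write Y, move R, go to s0
s0 | YY[_]YYXYXX_   read _ → write _, move L, go to s4
s4 | Y[Y]_YYXYXX_   read Y → write X, move R, go to s4
s4 | YX[_]YYXYXX_   read _ → write Y, move L, go to s2
s2 | Y[X]YYYXYXX_   read X → write Y, move R, go to s2
s2 | YY[Y]YYXYXX_   read Y → write _, move R, go to s2
s2 | YY_[Y]YXYXX_   read Y → write _, move R, go to s2
s2 | YY__[Y]XYXX_   read Y → write _, move R, go to s2
s2 | YY___[X]YXX_   read X → write Y, move R, go to s2
s2 | YY___Y[Y]XX_   read Y → write _, move R, go to s2
s2 | YY___Y_[X]X_   read X → write Y, move R, go to s2
s2 | YY___Y_Y[X]_   read X → write Y, move R, go to s2
s2 | YY___Y_YY[_]   read _ → write _, move L, go to s3
s3 | YY___Y_Y[Y]_
Cell 1 holds _ when M halts.

_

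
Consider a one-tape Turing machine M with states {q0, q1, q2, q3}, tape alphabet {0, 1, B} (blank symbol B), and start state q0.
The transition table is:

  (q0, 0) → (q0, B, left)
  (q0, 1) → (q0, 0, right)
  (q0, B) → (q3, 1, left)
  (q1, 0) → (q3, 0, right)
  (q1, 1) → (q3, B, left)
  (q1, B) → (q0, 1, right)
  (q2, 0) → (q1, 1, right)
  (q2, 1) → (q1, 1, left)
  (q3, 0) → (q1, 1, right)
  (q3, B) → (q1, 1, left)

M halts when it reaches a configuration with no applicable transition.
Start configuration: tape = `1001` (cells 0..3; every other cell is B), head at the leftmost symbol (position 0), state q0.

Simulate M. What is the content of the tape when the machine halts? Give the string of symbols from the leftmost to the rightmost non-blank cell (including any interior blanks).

101BB01

q0 | BBB[1]001   read 1 → write 0, move right, go to q0
q0 | BBB0[0]01   read 0 → write B, move left, go to q0
q0 | BBB[0]B01   read 0 → write B, move left, go to q0
q0 | BB[B]BB01   read B → write 1, move left, go to q3
q3 | B[B]1BB01   read B → write 1, move left, go to q1
q1 | [B]11BB01   read B → write 1, move right, go to q0
q0 | 1[1]1BB01   read 1 → write 0, move right, go to q0
q0 | 10[1]BB01   read 1 → write 0, move right, go to q0
q0 | 100[B]B01   read B → write 1, move left, go to q3
q3 | 10[0]1B01   read 0 → write 1, move right, go to q1
q1 | 101[1]B01   read 1 → write B, move left, go to q3
q3 | 10[1]BB01
The non-blank tape span at halt is 101BB01.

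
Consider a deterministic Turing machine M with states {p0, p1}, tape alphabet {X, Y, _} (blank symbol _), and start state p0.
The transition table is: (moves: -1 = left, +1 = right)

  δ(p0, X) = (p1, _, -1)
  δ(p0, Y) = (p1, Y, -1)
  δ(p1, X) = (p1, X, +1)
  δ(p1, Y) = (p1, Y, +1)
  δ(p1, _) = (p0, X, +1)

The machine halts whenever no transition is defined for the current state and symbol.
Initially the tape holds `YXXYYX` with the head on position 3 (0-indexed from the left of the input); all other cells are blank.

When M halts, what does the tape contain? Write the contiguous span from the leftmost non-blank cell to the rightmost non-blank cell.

YXXYYXX

p0 | YXX[Y]YX__   read Y → write Y, move -1, go to p1
p1 | YX[X]YYX__   read X → write X, move +1, go to p1
p1 | YXX[Y]YX__   read Y → write Y, move +1, go to p1
p1 | YXXY[Y]X__   read Y → write Y, move +1, go to p1
p1 | YXXYY[X]__   read X → write X, move +1, go to p1
p1 | YXXYYX[_]_   read _ → write X, move +1, go to p0
p0 | YXXYYXX[_]
The non-blank tape span at halt is YXXYYXX.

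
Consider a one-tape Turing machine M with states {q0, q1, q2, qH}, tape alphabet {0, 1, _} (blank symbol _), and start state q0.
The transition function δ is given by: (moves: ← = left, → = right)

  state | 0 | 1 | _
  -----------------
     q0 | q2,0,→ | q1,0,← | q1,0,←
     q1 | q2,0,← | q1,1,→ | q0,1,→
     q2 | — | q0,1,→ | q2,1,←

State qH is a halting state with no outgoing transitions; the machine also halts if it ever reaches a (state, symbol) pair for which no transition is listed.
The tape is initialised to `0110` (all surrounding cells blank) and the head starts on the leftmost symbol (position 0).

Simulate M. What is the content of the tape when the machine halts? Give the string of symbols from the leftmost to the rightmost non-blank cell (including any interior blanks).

0100

q0 | [0]110   read 0 → write 0, move →, go to q2
q2 | 0[1]10   read 1 → write 1, move →, go to q0
q0 | 01[1]0   read 1 → write 0, move ←, go to q1
q1 | 0[1]00   read 1 → write 1, move →, go to q1
q1 | 01[0]0   read 0 → write 0, move ←, go to q2
q2 | 0[1]00   read 1 → write 1, move →, go to q0
q0 | 01[0]0   read 0 → write 0, move →, go to q2
q2 | 010[0]
The non-blank tape span at halt is 0100.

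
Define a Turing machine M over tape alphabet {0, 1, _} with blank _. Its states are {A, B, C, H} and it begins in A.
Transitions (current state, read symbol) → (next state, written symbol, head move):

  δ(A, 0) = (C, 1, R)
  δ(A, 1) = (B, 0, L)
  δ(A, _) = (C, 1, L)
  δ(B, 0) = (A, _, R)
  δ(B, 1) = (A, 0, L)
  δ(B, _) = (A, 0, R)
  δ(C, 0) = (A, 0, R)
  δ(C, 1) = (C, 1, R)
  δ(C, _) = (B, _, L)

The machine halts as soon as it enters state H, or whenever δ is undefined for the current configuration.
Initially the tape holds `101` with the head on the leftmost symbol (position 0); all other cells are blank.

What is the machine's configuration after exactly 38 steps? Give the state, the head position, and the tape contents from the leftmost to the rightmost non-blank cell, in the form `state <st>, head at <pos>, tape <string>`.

state B, head at 4, tape 0111100

A | _[1]01___   read 1 → write 0, move L, go to B
B | [_]001___   read _ → write 0, move R, go to A
A | 0[0]01___   read 0 → write 1, move R, go to C
C | 01[0]1___   read 0 → write 0, move R, go to A
A | 010[1]___   read 1 → write 0, move L, go to B
B | 01[0]0___   read 0 → write _, move R, go to A
A | 01_[0]___   read 0 → write 1, move R, go to C
C | 01_1[_]__   read _ → write _, move L, go to B
B | 01_[1]___   read 1 → write 0, move L, go to A
A | 01[_]0___   read _ → write 1, move L, go to C
C | 0[1]10___   read 1 → write 1, move R, go to C
C | 01[1]0___   read 1 → write 1, move R, go to C
C | 011[0]___   read 0 → write 0, move R, go to A
A | 0110[_]__   read _ → write 1, move L, go to C
C | 011[0]1__   read 0 → write 0, move R, go to A
A | 0110[1]__   read 1 → write 0, move L, go to B
B | 011[0]0__   read 0 → write _, move R, go to A
A | 011_[0]__   read 0 → write 1, move R, go to C
C | 011_1[_]_   read _ → write _, move L, go to B
B | 011_[1]__   read 1 → write 0, move L, go to A
A | 011[_]0__   read _ → write 1, move L, go to C
C | 01[1]10__   read 1 → write 1, move R, go to C
C | 011[1]0__   read 1 → write 1, move R, go to C
C | 0111[0]__   read 0 → write 0, move R, go to A
A | 01110[_]_   read _ → write 1, move L, go to C
C | 0111[0]1_   read 0 → write 0, move R, go to A
A | 01110[1]_   read 1 → write 0, move L, go to B
B | 0111[0]0_   read 0 → write _, move R, go to A
A | 0111_[0]_   read 0 → write 1, move R, go to C
C | 0111_1[_]   read _ → write _, move L, go to B
B | 0111_[1]_   read 1 → write 0, move L, go to A
A | 0111[_]0_   read _ → write 1, move L, go to C
C | 011[1]10_   read 1 → write 1, move R, go to C
C | 0111[1]0_   read 1 → write 1, move R, go to C
C | 01111[0]_   read 0 → write 0, move R, go to A
A | 011110[_]   read _ → write 1, move L, go to C
C | 01111[0]1   read 0 → write 0, move R, go to A
A | 011110[1]   read 1 → write 0, move L, go to B
B | 01111[0]0
After 38 steps: state B, head at 4, tape 0111100.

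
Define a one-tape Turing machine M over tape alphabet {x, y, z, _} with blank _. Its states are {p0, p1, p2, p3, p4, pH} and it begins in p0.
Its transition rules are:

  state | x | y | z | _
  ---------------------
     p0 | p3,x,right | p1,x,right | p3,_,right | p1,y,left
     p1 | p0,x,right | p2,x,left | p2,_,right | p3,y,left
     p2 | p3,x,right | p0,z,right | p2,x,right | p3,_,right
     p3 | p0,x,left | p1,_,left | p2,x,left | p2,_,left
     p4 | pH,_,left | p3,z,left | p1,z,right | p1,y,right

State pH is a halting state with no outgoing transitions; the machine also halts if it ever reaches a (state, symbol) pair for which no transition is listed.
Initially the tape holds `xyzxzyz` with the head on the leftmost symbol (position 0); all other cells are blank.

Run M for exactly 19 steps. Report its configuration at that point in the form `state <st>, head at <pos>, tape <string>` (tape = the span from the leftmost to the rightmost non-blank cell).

state p0, head at 3, tape xx_xxyz

state=p0 head=0 tape=[x]yzxzyz   (p0,x)→(p3,x,right)
state=p3 head=1 tape=x[y]zxzyz   (p3,y)→(p1,_,left)
state=p1 head=0 tape=[x]_zxzyz   (p1,x)→(p0,x,right)
state=p0 head=1 tape=x[_]zxzyz   (p0,_)→(p1,y,left)
state=p1 head=0 tape=[x]yzxzyz   (p1,x)→(p0,x,right)
state=p0 head=1 tape=x[y]zxzyz   (p0,y)→(p1,x,right)
state=p1 head=2 tape=xx[z]xzyz   (p1,z)→(p2,_,right)
state=p2 head=3 tape=xx_[x]zyz   (p2,x)→(p3,x,right)
state=p3 head=4 tape=xx_x[z]yz   (p3,z)→(p2,x,left)
state=p2 head=3 tape=xx_[x]xyz   (p2,x)→(p3,x,right)
state=p3 head=4 tape=xx_x[x]yz   (p3,x)→(p0,x,left)
state=p0 head=3 tape=xx_[x]xyz   (p0,x)→(p3,x,right)
state=p3 head=4 tape=xx_x[x]yz   (p3,x)→(p0,x,left)
state=p0 head=3 tape=xx_[x]xyz   (p0,x)→(p3,x,right)
state=p3 head=4 tape=xx_x[x]yz   (p3,x)→(p0,x,left)
state=p0 head=3 tape=xx_[x]xyz   (p0,x)→(p3,x,right)
state=p3 head=4 tape=xx_x[x]yz   (p3,x)→(p0,x,left)
state=p0 head=3 tape=xx_[x]xyz   (p0,x)→(p3,x,right)
state=p3 head=4 tape=xx_x[x]yz   (p3,x)→(p0,x,left)
state=p0 head=3 tape=xx_[x]xyz
After 19 steps: state p0, head at 3, tape xx_xxyz.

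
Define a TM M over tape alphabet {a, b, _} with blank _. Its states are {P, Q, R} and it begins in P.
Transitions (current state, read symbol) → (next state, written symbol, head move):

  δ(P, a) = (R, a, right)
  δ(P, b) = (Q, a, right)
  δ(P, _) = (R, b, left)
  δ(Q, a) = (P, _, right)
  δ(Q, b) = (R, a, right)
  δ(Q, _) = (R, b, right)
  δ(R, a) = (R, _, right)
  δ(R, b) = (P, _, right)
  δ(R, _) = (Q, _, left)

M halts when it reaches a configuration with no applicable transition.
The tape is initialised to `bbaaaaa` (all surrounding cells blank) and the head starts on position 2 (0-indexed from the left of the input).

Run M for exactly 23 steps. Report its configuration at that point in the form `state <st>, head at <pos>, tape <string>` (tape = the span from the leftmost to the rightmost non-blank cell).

state=P head=2 tape=bb[a]aaaa_   (P,a)→(R,a,right)
state=R head=3 tape=bba[a]aaa_   (R,a)→(R,_,right)
state=R head=4 tape=bba_[a]aa_   (R,a)→(R,_,right)
state=R head=5 tape=bba__[a]a_   (R,a)→(R,_,right)
state=R head=6 tape=bba___[a]_   (R,a)→(R,_,right)
state=R head=7 tape=bba____[_]   (R,_)→(Q,_,left)
state=Q head=6 tape=bba___[_]_   (Q,_)→(R,b,right)
state=R head=7 tape=bba___b[_]   (R,_)→(Q,_,left)
state=Q head=6 tape=bba___[b]_   (Q,b)→(R,a,right)
state=R head=7 tape=bba___a[_]   (R,_)→(Q,_,left)
state=Q head=6 tape=bba___[a]_   (Q,a)→(P,_,right)
state=P head=7 tape=bba____[_]   (P,_)→(R,b,left)
state=R head=6 tape=bba___[_]b   (R,_)→(Q,_,left)
state=Q head=5 tape=bba__[_]_b   (Q,_)→(R,b,right)
state=R head=6 tape=bba__b[_]b   (R,_)→(Q,_,left)
state=Q head=5 tape=bba__[b]_b   (Q,b)→(R,a,right)
state=R head=6 tape=bba__a[_]b   (R,_)→(Q,_,left)
state=Q head=5 tape=bba__[a]_b   (Q,a)→(P,_,right)
state=P head=6 tape=bba___[_]b   (P,_)→(R,b,left)
state=R head=5 tape=bba__[_]bb   (R,_)→(Q,_,left)
state=Q head=4 tape=bba_[_]_bb   (Q,_)→(R,b,right)
state=R head=5 tape=bba_b[_]bb   (R,_)→(Q,_,left)
state=Q head=4 tape=bba_[b]_bb   (Q,b)→(R,a,right)
state=R head=5 tape=bba_a[_]bb
After 23 steps: state R, head at 5, tape bba_a_bb.

state R, head at 5, tape bba_a_bb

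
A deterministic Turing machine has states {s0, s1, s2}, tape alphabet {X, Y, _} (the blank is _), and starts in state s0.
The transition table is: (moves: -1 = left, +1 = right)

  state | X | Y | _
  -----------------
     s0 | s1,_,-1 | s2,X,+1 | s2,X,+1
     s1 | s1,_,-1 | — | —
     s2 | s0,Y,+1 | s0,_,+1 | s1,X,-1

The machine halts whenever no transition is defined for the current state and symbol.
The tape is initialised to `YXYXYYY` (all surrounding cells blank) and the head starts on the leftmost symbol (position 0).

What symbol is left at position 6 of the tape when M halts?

_

state=s0 head=0 tape=[Y]XYXYYY_   (s0,Y)→(s2,X,+1)
state=s2 head=1 tape=X[X]YXYYY_   (s2,X)→(s0,Y,+1)
state=s0 head=2 tape=XY[Y]XYYY_   (s0,Y)→(s2,X,+1)
state=s2 head=3 tape=XYX[X]YYY_   (s2,X)→(s0,Y,+1)
state=s0 head=4 tape=XYXY[Y]YY_   (s0,Y)→(s2,X,+1)
state=s2 head=5 tape=XYXYX[Y]Y_   (s2,Y)→(s0,_,+1)
state=s0 head=6 tape=XYXYX_[Y]_   (s0,Y)→(s2,X,+1)
state=s2 head=7 tape=XYXYX_X[_]   (s2,_)→(s1,X,-1)
state=s1 head=6 tape=XYXYX_[X]X   (s1,X)→(s1,_,-1)
state=s1 head=5 tape=XYXYX[_]_X
Cell 6 holds _ when M halts.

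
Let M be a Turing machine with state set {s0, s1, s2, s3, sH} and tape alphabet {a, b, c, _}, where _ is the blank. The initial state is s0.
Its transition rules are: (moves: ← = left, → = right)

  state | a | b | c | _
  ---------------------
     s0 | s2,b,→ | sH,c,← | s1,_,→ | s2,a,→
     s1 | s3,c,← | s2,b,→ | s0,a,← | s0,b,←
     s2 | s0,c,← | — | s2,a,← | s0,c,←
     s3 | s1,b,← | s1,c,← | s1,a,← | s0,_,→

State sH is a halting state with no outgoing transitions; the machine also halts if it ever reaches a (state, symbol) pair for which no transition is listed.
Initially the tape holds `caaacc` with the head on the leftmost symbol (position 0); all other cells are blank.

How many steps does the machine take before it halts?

s0 | [c]aaacc   read c → write _, move →, go to s1
s1 | _[a]aacc   read a → write c, move ←, go to s3
s3 | [_]caacc   read _ → write _, move →, go to s0
s0 | _[c]aacc   read c → write _, move →, go to s1
s1 | __[a]acc   read a → write c, move ←, go to s3
s3 | _[_]cacc   read _ → write _, move →, go to s0
s0 | __[c]acc   read c → write _, move →, go to s1
s1 | ___[a]cc   read a → write c, move ←, go to s3
s3 | __[_]ccc   read _ → write _, move →, go to s0
s0 | ___[c]cc   read c → write _, move →, go to s1
s1 | ____[c]c   read c → write a, move ←, go to s0
s0 | ___[_]ac   read _ → write a, move →, go to s2
s2 | ___a[a]c   read a → write c, move ←, go to s0
s0 | ___[a]cc   read a → write b, move →, go to s2
s2 | ___b[c]c   read c → write a, move ←, go to s2
s2 | ___[b]ac
M halts after 15 transitions.

15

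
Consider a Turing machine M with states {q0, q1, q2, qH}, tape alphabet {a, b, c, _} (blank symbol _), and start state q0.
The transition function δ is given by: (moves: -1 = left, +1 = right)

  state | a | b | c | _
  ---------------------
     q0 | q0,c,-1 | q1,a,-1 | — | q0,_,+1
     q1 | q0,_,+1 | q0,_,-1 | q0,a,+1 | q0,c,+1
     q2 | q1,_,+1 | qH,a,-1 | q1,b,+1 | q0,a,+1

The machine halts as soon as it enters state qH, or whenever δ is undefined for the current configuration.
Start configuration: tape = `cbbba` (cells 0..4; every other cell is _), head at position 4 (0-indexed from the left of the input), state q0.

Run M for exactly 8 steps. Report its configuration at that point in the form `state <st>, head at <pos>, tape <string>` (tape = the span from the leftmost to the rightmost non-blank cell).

state q0, head at 0, tape cc_ac

state=q0 head=4 tape=_cbbb[a]   (q0,a)→(q0,c,-1)
state=q0 head=3 tape=_cbb[b]c   (q0,b)→(q1,a,-1)
state=q1 head=2 tape=_cb[b]ac   (q1,b)→(q0,_,-1)
state=q0 head=1 tape=_c[b]_ac   (q0,b)→(q1,a,-1)
state=q1 head=0 tape=_[c]a_ac   (q1,c)→(q0,a,+1)
state=q0 head=1 tape=_a[a]_ac   (q0,a)→(q0,c,-1)
state=q0 head=0 tape=_[a]c_ac   (q0,a)→(q0,c,-1)
state=q0 head=-1 tape=[_]cc_ac   (q0,_)→(q0,_,+1)
state=q0 head=0 tape=_[c]c_ac
After 8 steps: state q0, head at 0, tape cc_ac.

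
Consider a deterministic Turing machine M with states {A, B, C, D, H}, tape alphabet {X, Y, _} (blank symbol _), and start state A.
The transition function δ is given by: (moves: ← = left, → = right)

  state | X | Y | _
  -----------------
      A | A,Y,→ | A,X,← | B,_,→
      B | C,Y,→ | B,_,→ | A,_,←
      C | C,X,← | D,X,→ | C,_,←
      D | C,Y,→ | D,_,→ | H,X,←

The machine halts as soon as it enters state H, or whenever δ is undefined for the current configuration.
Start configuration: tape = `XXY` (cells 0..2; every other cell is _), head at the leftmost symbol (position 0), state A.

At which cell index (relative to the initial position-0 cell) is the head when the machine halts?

2

state=A head=0 tape=_[X]XY_   (A,X)→(A,Y,→)
state=A head=1 tape=_Y[X]Y_   (A,X)→(A,Y,→)
state=A head=2 tape=_YY[Y]_   (A,Y)→(A,X,←)
state=A head=1 tape=_Y[Y]X_   (A,Y)→(A,X,←)
state=A head=0 tape=_[Y]XX_   (A,Y)→(A,X,←)
state=A head=-1 tape=[_]XXX_   (A,_)→(B,_,→)
state=B head=0 tape=_[X]XX_   (B,X)→(C,Y,→)
state=C head=1 tape=_Y[X]X_   (C,X)→(C,X,←)
state=C head=0 tape=_[Y]XX_   (C,Y)→(D,X,→)
state=D head=1 tape=_X[X]X_   (D,X)→(C,Y,→)
state=C head=2 tape=_XY[X]_   (C,X)→(C,X,←)
state=C head=1 tape=_X[Y]X_   (C,Y)→(D,X,→)
state=D head=2 tape=_XX[X]_   (D,X)→(C,Y,→)
state=C head=3 tape=_XXY[_]   (C,_)→(C,_,←)
state=C head=2 tape=_XX[Y]_   (C,Y)→(D,X,→)
state=D head=3 tape=_XXX[_]   (D,_)→(H,X,←)
state=H head=2 tape=_XX[X]X
At halt the head is at cell 2.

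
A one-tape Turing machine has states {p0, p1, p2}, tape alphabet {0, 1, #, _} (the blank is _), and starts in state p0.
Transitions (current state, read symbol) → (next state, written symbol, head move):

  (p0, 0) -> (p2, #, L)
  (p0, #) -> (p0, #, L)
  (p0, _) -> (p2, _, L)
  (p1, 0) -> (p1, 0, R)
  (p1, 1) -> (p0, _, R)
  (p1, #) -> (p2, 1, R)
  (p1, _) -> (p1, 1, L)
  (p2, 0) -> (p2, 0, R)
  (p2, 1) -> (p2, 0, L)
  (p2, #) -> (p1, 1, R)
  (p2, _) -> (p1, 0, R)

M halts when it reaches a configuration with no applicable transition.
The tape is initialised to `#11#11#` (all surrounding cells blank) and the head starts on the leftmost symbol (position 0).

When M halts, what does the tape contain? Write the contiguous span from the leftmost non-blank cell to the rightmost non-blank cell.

state=p0 head=0 tape=__[#]11#11#   (p0,#)→(p0,#,L)
state=p0 head=-1 tape=_[_]#11#11#   (p0,_)→(p2,_,L)
state=p2 head=-2 tape=[_]_#11#11#   (p2,_)→(p1,0,R)
state=p1 head=-1 tape=0[_]#11#11#   (p1,_)→(p1,1,L)
state=p1 head=-2 tape=[0]1#11#11#   (p1,0)→(p1,0,R)
state=p1 head=-1 tape=0[1]#11#11#   (p1,1)→(p0,_,R)
state=p0 head=0 tape=0_[#]11#11#   (p0,#)→(p0,#,L)
state=p0 head=-1 tape=0[_]#11#11#   (p0,_)→(p2,_,L)
state=p2 head=-2 tape=[0]_#11#11#   (p2,0)→(p2,0,R)
state=p2 head=-1 tape=0[_]#11#11#   (p2,_)→(p1,0,R)
state=p1 head=0 tape=00[#]11#11#   (p1,#)→(p2,1,R)
state=p2 head=1 tape=001[1]1#11#   (p2,1)→(p2,0,L)
state=p2 head=0 tape=00[1]01#11#   (p2,1)→(p2,0,L)
state=p2 head=-1 tape=0[0]001#11#   (p2,0)→(p2,0,R)
state=p2 head=0 tape=00[0]01#11#   (p2,0)→(p2,0,R)
state=p2 head=1 tape=000[0]1#11#   (p2,0)→(p2,0,R)
state=p2 head=2 tape=0000[1]#11#   (p2,1)→(p2,0,L)
state=p2 head=1 tape=000[0]0#11#   (p2,0)→(p2,0,R)
state=p2 head=2 tape=0000[0]#11#   (p2,0)→(p2,0,R)
state=p2 head=3 tape=00000[#]11#   (p2,#)→(p1,1,R)
state=p1 head=4 tape=000001[1]1#   (p1,1)→(p0,_,R)
state=p0 head=5 tape=000001_[1]#
The non-blank tape span at halt is 000001_1#.

000001_1#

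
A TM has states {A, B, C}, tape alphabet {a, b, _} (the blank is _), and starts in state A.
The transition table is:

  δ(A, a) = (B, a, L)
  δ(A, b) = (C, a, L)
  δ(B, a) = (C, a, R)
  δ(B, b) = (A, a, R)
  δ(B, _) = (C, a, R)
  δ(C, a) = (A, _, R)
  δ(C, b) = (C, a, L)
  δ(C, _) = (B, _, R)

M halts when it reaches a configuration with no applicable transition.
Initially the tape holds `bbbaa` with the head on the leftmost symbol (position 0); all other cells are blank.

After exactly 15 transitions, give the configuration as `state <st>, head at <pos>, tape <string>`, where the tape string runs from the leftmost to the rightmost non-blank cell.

state=A head=0 tape=_[b]bbaa_   (A,b)→(C,a,L)
state=C head=-1 tape=[_]abbaa_   (C,_)→(B,_,R)
state=B head=0 tape=_[a]bbaa_   (B,a)→(C,a,R)
state=C head=1 tape=_a[b]baa_   (C,b)→(C,a,L)
state=C head=0 tape=_[a]abaa_   (C,a)→(A,_,R)
state=A head=1 tape=__[a]baa_   (A,a)→(B,a,L)
state=B head=0 tape=_[_]abaa_   (B,_)→(C,a,R)
state=C head=1 tape=_a[a]baa_   (C,a)→(A,_,R)
state=A head=2 tape=_a_[b]aa_   (A,b)→(C,a,L)
state=C head=1 tape=_a[_]aaa_   (C,_)→(B,_,R)
state=B head=2 tape=_a_[a]aa_   (B,a)→(C,a,R)
state=C head=3 tape=_a_a[a]a_   (C,a)→(A,_,R)
state=A head=4 tape=_a_a_[a]_   (A,a)→(B,a,L)
state=B head=3 tape=_a_a[_]a_   (B,_)→(C,a,R)
state=C head=4 tape=_a_aa[a]_   (C,a)→(A,_,R)
state=A head=5 tape=_a_aa_[_]
After 15 steps: state A, head at 5, tape a_aa.

state A, head at 5, tape a_aa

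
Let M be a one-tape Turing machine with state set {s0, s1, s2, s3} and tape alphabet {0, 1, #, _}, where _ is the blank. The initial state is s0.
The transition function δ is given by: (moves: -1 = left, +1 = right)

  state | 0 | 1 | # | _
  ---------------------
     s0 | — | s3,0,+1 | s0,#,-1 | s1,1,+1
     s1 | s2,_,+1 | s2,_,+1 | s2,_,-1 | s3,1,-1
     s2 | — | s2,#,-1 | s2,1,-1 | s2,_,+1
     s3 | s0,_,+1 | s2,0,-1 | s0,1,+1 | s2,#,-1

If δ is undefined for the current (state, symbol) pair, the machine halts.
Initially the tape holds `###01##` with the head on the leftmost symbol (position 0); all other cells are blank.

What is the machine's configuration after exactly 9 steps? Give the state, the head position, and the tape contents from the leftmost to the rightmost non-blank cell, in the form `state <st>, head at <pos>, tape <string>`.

state=s0 head=0 tape=__[#]##01##   (s0,#)→(s0,#,-1)
state=s0 head=-1 tape=_[_]###01##   (s0,_)→(s1,1,+1)
state=s1 head=0 tape=_1[#]##01##   (s1,#)→(s2,_,-1)
state=s2 head=-1 tape=_[1]_##01##   (s2,1)→(s2,#,-1)
state=s2 head=-2 tape=[_]#_##01##   (s2,_)→(s2,_,+1)
state=s2 head=-1 tape=_[#]_##01##   (s2,#)→(s2,1,-1)
state=s2 head=-2 tape=[_]1_##01##   (s2,_)→(s2,_,+1)
state=s2 head=-1 tape=_[1]_##01##   (s2,1)→(s2,#,-1)
state=s2 head=-2 tape=[_]#_##01##   (s2,_)→(s2,_,+1)
state=s2 head=-1 tape=_[#]_##01##
After 9 steps: state s2, head at -1, tape #_##01##.

state s2, head at -1, tape #_##01##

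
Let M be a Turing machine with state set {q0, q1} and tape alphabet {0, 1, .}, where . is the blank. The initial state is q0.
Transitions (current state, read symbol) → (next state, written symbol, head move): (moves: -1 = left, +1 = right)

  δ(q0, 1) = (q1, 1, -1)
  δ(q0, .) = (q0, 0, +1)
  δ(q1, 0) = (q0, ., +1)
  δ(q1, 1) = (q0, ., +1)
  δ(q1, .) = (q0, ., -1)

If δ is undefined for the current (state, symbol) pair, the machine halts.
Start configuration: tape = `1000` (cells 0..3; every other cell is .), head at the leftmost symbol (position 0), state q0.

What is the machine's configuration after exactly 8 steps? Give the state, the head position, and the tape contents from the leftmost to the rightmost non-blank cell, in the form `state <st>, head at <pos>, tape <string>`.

q0 | ..[1]000   read 1 → write 1, move -1, go to q1
q1 | .[.]1000   read . → write ., move -1, go to q0
q0 | [.].1000   read . → write 0, move +1, go to q0
q0 | 0[.]1000   read . → write 0, move +1, go to q0
q0 | 00[1]000   read 1 → write 1, move -1, go to q1
q1 | 0[0]1000   read 0 → write ., move +1, go to q0
q0 | 0.[1]000   read 1 → write 1, move -1, go to q1
q1 | 0[.]1000   read . → write ., move -1, go to q0
q0 | [0].1000
After 8 steps: state q0, head at -2, tape 0.1000.

state q0, head at -2, tape 0.1000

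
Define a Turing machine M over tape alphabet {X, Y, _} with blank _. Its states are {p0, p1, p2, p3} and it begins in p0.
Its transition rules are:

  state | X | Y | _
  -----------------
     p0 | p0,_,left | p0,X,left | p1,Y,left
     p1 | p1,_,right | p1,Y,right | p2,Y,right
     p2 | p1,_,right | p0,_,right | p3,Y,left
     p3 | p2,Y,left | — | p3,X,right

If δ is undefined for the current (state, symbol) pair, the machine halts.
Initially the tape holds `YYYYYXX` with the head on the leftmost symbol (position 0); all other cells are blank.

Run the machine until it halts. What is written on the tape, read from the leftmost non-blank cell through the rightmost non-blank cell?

YYYY_YY__YY

state=p0 head=0 tape=__[Y]YYYYXX__   (p0,Y)→(p0,X,left)
state=p0 head=-1 tape=_[_]XYYYYXX__   (p0,_)→(p1,Y,left)
state=p1 head=-2 tape=[_]YXYYYYXX__   (p1,_)→(p2,Y,right)
state=p2 head=-1 tape=Y[Y]XYYYYXX__   (p2,Y)→(p0,_,right)
state=p0 head=0 tape=Y_[X]YYYYXX__   (p0,X)→(p0,_,left)
state=p0 head=-1 tape=Y[_]_YYYYXX__   (p0,_)→(p1,Y,left)
state=p1 head=-2 tape=[Y]Y_YYYYXX__   (p1,Y)→(p1,Y,right)
state=p1 head=-1 tape=Y[Y]_YYYYXX__   (p1,Y)→(p1,Y,right)
state=p1 head=0 tape=YY[_]YYYYXX__   (p1,_)→(p2,Y,right)
state=p2 head=1 tape=YYY[Y]YYYXX__   (p2,Y)→(p0,_,right)
state=p0 head=2 tape=YYY_[Y]YYXX__   (p0,Y)→(p0,X,left)
state=p0 head=1 tape=YYY[_]XYYXX__   (p0,_)→(p1,Y,left)
state=p1 head=0 tape=YY[Y]YXYYXX__   (p1,Y)→(p1,Y,right)
state=p1 head=1 tape=YYY[Y]XYYXX__   (p1,Y)→(p1,Y,right)
state=p1 head=2 tape=YYYY[X]YYXX__   (p1,X)→(p1,_,right)
state=p1 head=3 tape=YYYY_[Y]YXX__   (p1,Y)→(p1,Y,right)
state=p1 head=4 tape=YYYY_Y[Y]XX__   (p1,Y)→(p1,Y,right)
state=p1 head=5 tape=YYYY_YY[X]X__   (p1,X)→(p1,_,right)
state=p1 head=6 tape=YYYY_YY_[X]__   (p1,X)→(p1,_,right)
state=p1 head=7 tape=YYYY_YY__[_]_   (p1,_)→(p2,Y,right)
state=p2 head=8 tape=YYYY_YY__Y[_]   (p2,_)→(p3,Y,left)
state=p3 head=7 tape=YYYY_YY__[Y]Y
The non-blank tape span at halt is YYYY_YY__YY.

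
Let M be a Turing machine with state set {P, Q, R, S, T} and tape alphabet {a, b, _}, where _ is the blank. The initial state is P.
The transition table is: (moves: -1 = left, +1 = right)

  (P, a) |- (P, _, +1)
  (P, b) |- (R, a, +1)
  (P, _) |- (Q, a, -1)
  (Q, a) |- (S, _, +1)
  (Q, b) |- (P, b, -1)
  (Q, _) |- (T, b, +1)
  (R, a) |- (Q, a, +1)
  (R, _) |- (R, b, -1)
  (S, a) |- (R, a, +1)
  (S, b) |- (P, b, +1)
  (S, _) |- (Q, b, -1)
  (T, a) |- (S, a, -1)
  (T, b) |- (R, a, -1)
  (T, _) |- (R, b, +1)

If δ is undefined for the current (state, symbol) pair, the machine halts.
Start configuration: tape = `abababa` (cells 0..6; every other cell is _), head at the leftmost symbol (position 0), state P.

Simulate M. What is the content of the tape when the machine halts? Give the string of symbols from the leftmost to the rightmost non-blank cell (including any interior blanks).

P | [a]bababa___   read a → write _, move +1, go to P
P | _[b]ababa___   read b → write a, move +1, go to R
R | _a[a]baba___   read a → write a, move +1, go to Q
Q | _aa[b]aba___   read b → write b, move -1, go to P
P | _a[a]baba___   read a → write _, move +1, go to P
P | _a_[b]aba___   read b → write a, move +1, go to R
R | _a_a[a]ba___   read a → write a, move +1, go to Q
Q | _a_aa[b]a___   read b → write b, move -1, go to P
P | _a_a[a]ba___   read a → write _, move +1, go to P
P | _a_a_[b]a___   read b → write a, move +1, go to R
R | _a_a_a[a]___   read a → write a, move +1, go to Q
Q | _a_a_aa[_]__   read _ → write b, move +1, go to T
T | _a_a_aab[_]_   read _ → write b, move +1, go to R
R | _a_a_aabb[_]   read _ → write b, move -1, go to R
R | _a_a_aab[b]b
The non-blank tape span at halt is a_a_aabbb.

a_a_aabbb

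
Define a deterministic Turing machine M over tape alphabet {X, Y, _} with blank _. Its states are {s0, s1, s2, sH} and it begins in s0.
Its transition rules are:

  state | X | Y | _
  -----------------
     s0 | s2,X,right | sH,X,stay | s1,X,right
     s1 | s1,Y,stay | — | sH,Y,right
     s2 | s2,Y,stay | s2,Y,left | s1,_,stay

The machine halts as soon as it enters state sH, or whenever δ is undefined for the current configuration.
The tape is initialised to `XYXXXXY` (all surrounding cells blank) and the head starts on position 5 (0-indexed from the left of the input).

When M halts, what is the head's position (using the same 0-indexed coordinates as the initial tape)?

s0 | _XYXXX[X]Y   read X → write X, move right, go to s2
s2 | _XYXXXX[Y]   read Y → write Y, move left, go to s2
s2 | _XYXXX[X]Y   read X → write Y, move stay, go to s2
s2 | _XYXXX[Y]Y   read Y → write Y, move left, go to s2
s2 | _XYXX[X]YY   read X → write Y, move stay, go to s2
s2 | _XYXX[Y]YY   read Y → write Y, move left, go to s2
s2 | _XYX[X]YYY   read X → write Y, move stay, go to s2
s2 | _XYX[Y]YYY   read Y → write Y, move left, go to s2
s2 | _XY[X]YYYY   read X → write Y, move stay, go to s2
s2 | _XY[Y]YYYY   read Y → write Y, move left, go to s2
s2 | _X[Y]YYYYY   read Y → write Y, move left, go to s2
s2 | _[X]YYYYYY   read X → write Y, move stay, go to s2
s2 | _[Y]YYYYYY   read Y → write Y, move left, go to s2
s2 | [_]YYYYYYY   read _ → write _, move stay, go to s1
s1 | [_]YYYYYYY   read _ → write Y, move right, go to sH
sH | Y[Y]YYYYYY
At halt the head is at cell 0.

0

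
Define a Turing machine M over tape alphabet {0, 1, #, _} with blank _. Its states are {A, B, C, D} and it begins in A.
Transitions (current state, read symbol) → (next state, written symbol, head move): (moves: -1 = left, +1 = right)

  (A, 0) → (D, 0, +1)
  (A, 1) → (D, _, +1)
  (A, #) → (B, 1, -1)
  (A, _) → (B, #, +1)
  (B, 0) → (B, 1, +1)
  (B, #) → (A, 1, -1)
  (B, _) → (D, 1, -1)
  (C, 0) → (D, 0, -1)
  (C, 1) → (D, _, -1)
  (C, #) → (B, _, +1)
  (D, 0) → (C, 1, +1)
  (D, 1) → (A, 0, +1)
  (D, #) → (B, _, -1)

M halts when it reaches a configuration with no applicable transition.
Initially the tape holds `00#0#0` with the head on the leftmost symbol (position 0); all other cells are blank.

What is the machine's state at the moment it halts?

D

A | [0]0#0#0_   read 0 → write 0, move +1, go to D
D | 0[0]#0#0_   read 0 → write 1, move +1, go to C
C | 01[#]0#0_   read # → write _, move +1, go to B
B | 01_[0]#0_   read 0 → write 1, move +1, go to B
B | 01_1[#]0_   read # → write 1, move -1, go to A
A | 01_[1]10_   read 1 → write _, move +1, go to D
D | 01__[1]0_   read 1 → write 0, move +1, go to A
A | 01__0[0]_   read 0 → write 0, move +1, go to D
D | 01__00[_]
No transition is defined for (D, _); M halts in state D.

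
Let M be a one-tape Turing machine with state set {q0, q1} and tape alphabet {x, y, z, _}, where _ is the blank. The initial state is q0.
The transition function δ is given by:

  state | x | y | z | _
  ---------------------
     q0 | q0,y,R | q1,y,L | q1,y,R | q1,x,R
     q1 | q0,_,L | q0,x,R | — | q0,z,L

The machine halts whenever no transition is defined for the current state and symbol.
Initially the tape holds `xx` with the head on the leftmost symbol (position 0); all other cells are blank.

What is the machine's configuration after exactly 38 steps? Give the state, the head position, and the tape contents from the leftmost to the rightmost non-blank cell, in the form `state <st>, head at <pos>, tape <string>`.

state=q0 head=0 tape=_[x]x______   (q0,x)→(q0,y,R)
state=q0 head=1 tape=_y[x]______   (q0,x)→(q0,y,R)
state=q0 head=2 tape=_yy[_]_____   (q0,_)→(q1,x,R)
state=q1 head=3 tape=_yyx[_]____   (q1,_)→(q0,z,L)
state=q0 head=2 tape=_yy[x]z____   (q0,x)→(q0,y,R)
state=q0 head=3 tape=_yyy[z]____   (q0,z)→(q1,y,R)
state=q1 head=4 tape=_yyyy[_]___   (q1,_)→(q0,z,L)
state=q0 head=3 tape=_yyy[y]z___   (q0,y)→(q1,y,L)
state=q1 head=2 tape=_yy[y]yz___   (q1,y)→(q0,x,R)
state=q0 head=3 tape=_yyx[y]z___   (q0,y)→(q1,y,L)
state=q1 head=2 tape=_yy[x]yz___   (q1,x)→(q0,_,L)
state=q0 head=1 tape=_y[y]_yz___   (q0,y)→(q1,y,L)
state=q1 head=0 tape=_[y]y_yz___   (q1,y)→(q0,x,R)
state=q0 head=1 tape=_x[y]_yz___   (q0,y)→(q1,y,L)
state=q1 head=0 tape=_[x]y_yz___   (q1,x)→(q0,_,L)
state=q0 head=-1 tape=[_]_y_yz___   (q0,_)→(q1,x,R)
state=q1 head=0 tape=x[_]y_yz___   (q1,_)→(q0,z,L)
state=q0 head=-1 tape=[x]zy_yz___   (q0,x)→(q0,y,R)
state=q0 head=0 tape=y[z]y_yz___   (q0,z)→(q1,y,R)
state=q1 head=1 tape=yy[y]_yz___   (q1,y)→(q0,x,R)
state=q0 head=2 tape=yyx[_]yz___   (q0,_)→(q1,x,R)
state=q1 head=3 tape=yyxx[y]z___   (q1,y)→(q0,x,R)
state=q0 head=4 tape=yyxxx[z]___   (q0,z)→(q1,y,R)
state=q1 head=5 tape=yyxxxy[_]__   (q1,_)→(q0,z,L)
state=q0 head=4 tape=yyxxx[y]z__   (q0,y)→(q1,y,L)
state=q1 head=3 tape=yyxx[x]yz__   (q1,x)→(q0,_,L)
state=q0 head=2 tape=yyx[x]_yz__   (q0,x)→(q0,y,R)
state=q0 head=3 tape=yyxy[_]yz__   (q0,_)→(q1,x,R)
state=q1 head=4 tape=yyxyx[y]z__   (q1,y)→(q0,x,R)
state=q0 head=5 tape=yyxyxx[z]__   (q0,z)→(q1,y,R)
state=q1 head=6 tape=yyxyxxy[_]_   (q1,_)→(q0,z,L)
state=q0 head=5 tape=yyxyxx[y]z_   (q0,y)→(q1,y,L)
state=q1 head=4 tape=yyxyx[x]yz_   (q1,x)→(q0,_,L)
state=q0 head=3 tape=yyxy[x]_yz_   (q0,x)→(q0,y,R)
state=q0 head=4 tape=yyxyy[_]yz_   (q0,_)→(q1,x,R)
state=q1 head=5 tape=yyxyyx[y]z_   (q1,y)→(q0,x,R)
state=q0 head=6 tape=yyxyyxx[z]_   (q0,z)→(q1,y,R)
state=q1 head=7 tape=yyxyyxxy[_]   (q1,_)→(q0,z,L)
state=q0 head=6 tape=yyxyyxx[y]z
After 38 steps: state q0, head at 6, tape yyxyyxxyz.

state q0, head at 6, tape yyxyyxxyz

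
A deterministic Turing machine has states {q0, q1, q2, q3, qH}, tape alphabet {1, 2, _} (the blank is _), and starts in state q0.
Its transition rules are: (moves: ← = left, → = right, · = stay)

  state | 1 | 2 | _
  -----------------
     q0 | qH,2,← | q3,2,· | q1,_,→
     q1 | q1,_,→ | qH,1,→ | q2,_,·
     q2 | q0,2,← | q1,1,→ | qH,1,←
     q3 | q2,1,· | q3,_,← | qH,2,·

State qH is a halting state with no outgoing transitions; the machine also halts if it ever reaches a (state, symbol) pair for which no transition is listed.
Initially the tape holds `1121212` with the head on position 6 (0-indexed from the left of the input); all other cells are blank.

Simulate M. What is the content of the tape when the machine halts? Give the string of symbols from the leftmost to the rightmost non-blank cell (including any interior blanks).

state=q0 head=6 tape=_112121[2]   (q0,2)→(q3,2,·)
state=q3 head=6 tape=_112121[2]   (q3,2)→(q3,_,←)
state=q3 head=5 tape=_11212[1]_   (q3,1)→(q2,1,·)
state=q2 head=5 tape=_11212[1]_   (q2,1)→(q0,2,←)
state=q0 head=4 tape=_1121[2]2_   (q0,2)→(q3,2,·)
state=q3 head=4 tape=_1121[2]2_   (q3,2)→(q3,_,←)
state=q3 head=3 tape=_112[1]_2_   (q3,1)→(q2,1,·)
state=q2 head=3 tape=_112[1]_2_   (q2,1)→(q0,2,←)
state=q0 head=2 tape=_11[2]2_2_   (q0,2)→(q3,2,·)
state=q3 head=2 tape=_11[2]2_2_   (q3,2)→(q3,_,←)
state=q3 head=1 tape=_1[1]_2_2_   (q3,1)→(q2,1,·)
state=q2 head=1 tape=_1[1]_2_2_   (q2,1)→(q0,2,←)
state=q0 head=0 tape=_[1]2_2_2_   (q0,1)→(qH,2,←)
state=qH head=-1 tape=[_]22_2_2_
The non-blank tape span at halt is 22_2_2.

22_2_2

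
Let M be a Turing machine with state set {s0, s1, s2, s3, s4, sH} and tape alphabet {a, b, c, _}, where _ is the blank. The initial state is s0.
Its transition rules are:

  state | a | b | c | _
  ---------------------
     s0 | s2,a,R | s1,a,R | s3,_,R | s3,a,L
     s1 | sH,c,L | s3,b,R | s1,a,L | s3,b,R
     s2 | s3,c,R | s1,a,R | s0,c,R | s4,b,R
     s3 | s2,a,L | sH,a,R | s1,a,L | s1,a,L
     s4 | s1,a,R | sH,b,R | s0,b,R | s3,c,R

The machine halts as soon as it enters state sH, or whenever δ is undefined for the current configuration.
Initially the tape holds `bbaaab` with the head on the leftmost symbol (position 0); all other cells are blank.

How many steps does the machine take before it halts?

5

s0 | [b]baaab   read b → write a, move R, go to s1
s1 | a[b]aaab   read b → write b, move R, go to s3
s3 | ab[a]aab   read a → write a, move L, go to s2
s2 | a[b]aaab   read b → write a, move R, go to s1
s1 | aa[a]aab   read a → write c, move L, go to sH
sH | a[a]caab
M halts after 5 transitions.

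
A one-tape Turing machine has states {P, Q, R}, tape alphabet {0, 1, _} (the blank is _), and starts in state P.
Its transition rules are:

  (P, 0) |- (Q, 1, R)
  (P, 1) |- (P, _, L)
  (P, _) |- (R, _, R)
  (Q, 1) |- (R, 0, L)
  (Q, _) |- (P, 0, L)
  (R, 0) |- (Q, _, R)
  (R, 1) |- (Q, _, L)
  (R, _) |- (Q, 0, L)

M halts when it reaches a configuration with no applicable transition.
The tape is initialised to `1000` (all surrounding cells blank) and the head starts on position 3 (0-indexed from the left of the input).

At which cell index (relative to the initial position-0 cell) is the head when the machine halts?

P | __100[0]_   read 0 → write 1, move R, go to Q
Q | __1001[_]   read _ → write 0, move L, go to P
P | __100[1]0   read 1 → write _, move L, go to P
P | __10[0]_0   read 0 → write 1, move R, go to Q
Q | __101[_]0   read _ → write 0, move L, go to P
P | __10[1]00   read 1 → write _, move L, go to P
P | __1[0]_00   read 0 → write 1, move R, go to Q
Q | __11[_]00   read _ → write 0, move L, go to P
P | __1[1]000   read 1 → write _, move L, go to P
P | __[1]_000   read 1 → write _, move L, go to P
P | _[_]__000   read _ → write _, move R, go to R
R | __[_]_000   read _ → write 0, move L, go to Q
Q | _[_]0_000   read _ → write 0, move L, go to P
P | [_]00_000   read _ → write _, move R, go to R
R | _[0]0_000   read 0 → write _, move R, go to Q
Q | __[0]_000
At halt the head is at cell 0.

0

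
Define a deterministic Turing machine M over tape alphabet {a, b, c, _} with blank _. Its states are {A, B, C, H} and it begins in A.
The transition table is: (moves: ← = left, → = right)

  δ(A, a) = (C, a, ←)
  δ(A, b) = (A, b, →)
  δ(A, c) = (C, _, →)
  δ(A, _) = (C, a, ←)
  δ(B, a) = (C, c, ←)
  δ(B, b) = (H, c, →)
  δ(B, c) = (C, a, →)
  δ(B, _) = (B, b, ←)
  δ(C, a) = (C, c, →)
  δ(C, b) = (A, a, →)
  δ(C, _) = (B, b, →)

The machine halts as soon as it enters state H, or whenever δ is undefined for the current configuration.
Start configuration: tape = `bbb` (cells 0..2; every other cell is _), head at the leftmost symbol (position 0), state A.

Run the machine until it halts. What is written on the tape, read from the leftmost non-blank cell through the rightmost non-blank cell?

bbcccb

state=A head=0 tape=[b]bb___   (A,b)→(A,b,→)
state=A head=1 tape=b[b]b___   (A,b)→(A,b,→)
state=A head=2 tape=bb[b]___   (A,b)→(A,b,→)
state=A head=3 tape=bbb[_]__   (A,_)→(C,a,←)
state=C head=2 tape=bb[b]a__   (C,b)→(A,a,→)
state=A head=3 tape=bba[a]__   (A,a)→(C,a,←)
state=C head=2 tape=bb[a]a__   (C,a)→(C,c,→)
state=C head=3 tape=bbc[a]__   (C,a)→(C,c,→)
state=C head=4 tape=bbcc[_]_   (C,_)→(B,b,→)
state=B head=5 tape=bbccb[_]   (B,_)→(B,b,←)
state=B head=4 tape=bbcc[b]b   (B,b)→(H,c,→)
state=H head=5 tape=bbccc[b]
The non-blank tape span at halt is bbcccb.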